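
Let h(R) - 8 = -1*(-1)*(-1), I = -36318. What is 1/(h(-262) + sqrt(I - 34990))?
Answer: 7/71357 - 2*I*sqrt(17827)/71357 ≈ 9.8098e-5 - 0.0037422*I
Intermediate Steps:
h(R) = 7 (h(R) = 8 - 1*(-1)*(-1) = 8 + 1*(-1) = 8 - 1 = 7)
1/(h(-262) + sqrt(I - 34990)) = 1/(7 + sqrt(-36318 - 34990)) = 1/(7 + sqrt(-71308)) = 1/(7 + 2*I*sqrt(17827))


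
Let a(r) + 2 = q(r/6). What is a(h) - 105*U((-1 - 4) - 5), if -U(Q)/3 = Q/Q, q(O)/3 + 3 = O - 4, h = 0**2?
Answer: 292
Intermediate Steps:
h = 0
q(O) = -21 + 3*O (q(O) = -9 + 3*(O - 4) = -9 + 3*(-4 + O) = -9 + (-12 + 3*O) = -21 + 3*O)
a(r) = -23 + r/2 (a(r) = -2 + (-21 + 3*(r/6)) = -2 + (-21 + r/2) = -23 + r/2)
U(Q) = -3 (U(Q) = -3*Q/Q = -3*1 = -3)
a(h) - 105*U((-1 - 4) - 5) = (-23 + (1/2)*0) - 105*(-3) = (-23 + 0) + 315 = -23 + 315 = 292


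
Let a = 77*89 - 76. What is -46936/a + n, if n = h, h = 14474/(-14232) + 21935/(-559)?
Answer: -423979531565/8985949596 ≈ -47.182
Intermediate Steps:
a = 6777 (a = 6853 - 76 = 6777)
h = -160134943/3977844 (h = 14474*(-1/14232) + 21935*(-1/559) = -7237/7116 - 21935/559 = -160134943/3977844 ≈ -40.257)
n = -160134943/3977844 ≈ -40.257
-46936/a + n = -46936/6777 - 160134943/3977844 = -423979531565/8985949596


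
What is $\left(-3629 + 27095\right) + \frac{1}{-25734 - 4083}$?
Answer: $\frac{699685721}{29817} \approx 23466.0$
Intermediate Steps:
$\left(-3629 + 27095\right) + \frac{1}{-25734 - 4083} = 23466 + \frac{1}{-29817} = 23466 - \frac{1}{29817} = \frac{699685721}{29817}$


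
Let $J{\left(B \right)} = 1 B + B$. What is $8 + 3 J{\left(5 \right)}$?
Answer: $38$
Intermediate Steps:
$J{\left(B \right)} = 2 B$ ($J{\left(B \right)} = B + B = 2 B$)
$8 + 3 J{\left(5 \right)} = 8 + 3 \cdot 2 \cdot 5 = 8 + 3 \cdot 10 = 8 + 30 = 38$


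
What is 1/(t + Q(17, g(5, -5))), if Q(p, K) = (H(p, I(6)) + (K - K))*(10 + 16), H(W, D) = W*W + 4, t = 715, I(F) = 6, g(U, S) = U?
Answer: 1/8333 ≈ 0.00012000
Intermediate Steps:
H(W, D) = 4 + W**2 (H(W, D) = W**2 + 4 = 4 + W**2)
Q(p, K) = 104 + 26*p**2 (Q(p, K) = ((4 + p**2) + (K - K))*(10 + 16) = ((4 + p**2) + 0)*26 = (4 + p**2)*26 = 104 + 26*p**2)
1/(t + Q(17, g(5, -5))) = 1/(715 + (104 + 26*17**2)) = 1/(715 + (104 + 26*289)) = 1/(715 + (104 + 7514)) = 1/(715 + 7618) = 1/8333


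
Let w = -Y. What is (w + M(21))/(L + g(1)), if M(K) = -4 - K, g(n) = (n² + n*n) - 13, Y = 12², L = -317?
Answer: 169/328 ≈ 0.51524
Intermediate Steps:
Y = 144
g(n) = -13 + 2*n² (g(n) = (n² + n²) - 13 = 2*n² - 13 = -13 + 2*n²)
w = -144 (w = -1*144 = -144)
(w + M(21))/(L + g(1)) = (-144 + (-4 - 1*21))/(-317 + (-13 + 2*1²)) = (-144 + (-4 - 21))/(-317 + (-13 + 2*1)) = (-144 - 25)/(-317 + (-13 + 2)) = -169/(-317 - 11) = -169/(-328) = -169*(-1/328) = 169/328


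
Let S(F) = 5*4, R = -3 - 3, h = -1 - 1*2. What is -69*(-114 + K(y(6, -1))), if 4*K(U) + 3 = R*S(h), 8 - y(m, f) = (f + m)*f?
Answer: 39951/4 ≈ 9987.8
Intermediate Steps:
y(m, f) = 8 - f*(f + m) (y(m, f) = 8 - (f + m)*f = 8 - f*(f + m))
h = -3 (h = -1 - 2 = -3)
R = -6
S(F) = 20
K(U) = -123/4 (K(U) = -¾ + (-6*20)/4 = -¾ + (¼)*(-120) = -¾ - 30 = -123/4)
-69*(-114 + K(y(6, -1))) = -69*(-114 - 123/4) = -69*(-579/4) = 39951/4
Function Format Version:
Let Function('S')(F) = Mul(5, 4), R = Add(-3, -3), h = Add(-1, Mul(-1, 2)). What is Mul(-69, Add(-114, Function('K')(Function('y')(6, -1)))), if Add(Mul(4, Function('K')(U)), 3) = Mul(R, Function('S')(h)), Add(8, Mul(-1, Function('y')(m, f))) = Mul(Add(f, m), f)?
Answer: Rational(39951, 4) ≈ 9987.8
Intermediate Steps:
Function('y')(m, f) = Add(8, Mul(-1, f, Add(f, m))) (Function('y')(m, f) = Add(8, Mul(-1, Mul(Add(f, m), f))) = Add(8, Mul(-1, Mul(f, Add(f, m)))) = Add(8, Mul(-1, f, Add(f, m))))
h = -3 (h = Add(-1, -2) = -3)
R = -6
Function('S')(F) = 20
Function('K')(U) = Rational(-123, 4) (Function('K')(U) = Add(Rational(-3, 4), Mul(Rational(1, 4), Mul(-6, 20))) = Add(Rational(-3, 4), Mul(Rational(1, 4), -120)) = Add(Rational(-3, 4), -30) = Rational(-123, 4))
Mul(-69, Add(-114, Function('K')(Function('y')(6, -1)))) = Mul(-69, Add(-114, Rational(-123, 4))) = Mul(-69, Rational(-579, 4)) = Rational(39951, 4)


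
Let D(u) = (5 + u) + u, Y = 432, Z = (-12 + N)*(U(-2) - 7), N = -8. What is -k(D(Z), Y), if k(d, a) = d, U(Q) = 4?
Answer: -125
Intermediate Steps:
Z = 60 (Z = (-12 - 8)*(4 - 7) = -20*(-3) = 60)
D(u) = 5 + 2*u
-k(D(Z), Y) = -(5 + 2*60) = -(5 + 120) = -1*125 = -125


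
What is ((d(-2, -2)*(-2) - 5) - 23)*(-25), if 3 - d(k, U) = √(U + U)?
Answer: 850 - 100*I ≈ 850.0 - 100.0*I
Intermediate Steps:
d(k, U) = 3 - √2*√U (d(k, U) = 3 - √(U + U) = 3 - √(2*U) = 3 - √2*√U)
((d(-2, -2)*(-2) - 5) - 23)*(-25) = (((3 - √2*√(-2))*(-2) - 5) - 23)*(-25) = (((3 - √2*I*√2)*(-2) - 5) - 23)*(-25) = (((3 - 2*I)*(-2) - 5) - 23)*(-25) = (((-6 + 4*I) - 5) - 23)*(-25) = ((-11 + 4*I) - 23)*(-25) = (-34 + 4*I)*(-25) = 850 - 100*I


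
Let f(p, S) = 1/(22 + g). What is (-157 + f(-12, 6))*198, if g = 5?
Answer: -93236/3 ≈ -31079.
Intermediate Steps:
f(p, S) = 1/27 (f(p, S) = 1/(22 + 5) = 1/27)
(-157 + f(-12, 6))*198 = (-157 + 1/27)*198 = -4238/27*198 = -93236/3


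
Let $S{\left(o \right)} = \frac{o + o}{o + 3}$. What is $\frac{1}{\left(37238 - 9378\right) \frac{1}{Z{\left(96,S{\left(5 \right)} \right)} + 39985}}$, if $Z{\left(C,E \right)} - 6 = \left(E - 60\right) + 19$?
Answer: $\frac{31961}{22288} \approx 1.434$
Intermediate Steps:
$S{\left(o \right)} = \frac{2 o}{3 + o}$
$Z{\left(C,E \right)} = -35 + E$ ($Z{\left(C,E \right)} = 6 + \left(\left(E - 60\right) + 19\right) = 6 + \left(\left(-60 + E\right) + 19\right) = 6 + \left(-41 + E\right) = -35 + E$)
$\frac{1}{\left(37238 - 9378\right) \frac{1}{Z{\left(96,S{\left(5 \right)} \right)} + 39985}} = \frac{1}{\left(37238 - 9378\right) \frac{1}{\left(-35 + 2 \cdot 5 \frac{1}{3 + 5}\right) + 39985}} = \frac{1}{27860 \frac{1}{\left(-35 + 2 \cdot 5 \cdot \frac{1}{8}\right) + 39985}} = \frac{1}{27860 \frac{1}{\left(-35 + \frac{5}{4}\right) + 39985}} = \frac{1}{27860 \frac{1}{- \frac{135}{4} + 39985}} = \frac{1}{27860 \frac{1}{\frac{159805}{4}}} = \frac{1}{27860 \cdot \frac{4}{159805}} = \frac{1}{\frac{22288}{31961}} = \frac{31961}{22288}$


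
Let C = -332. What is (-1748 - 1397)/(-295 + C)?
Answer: 3145/627 ≈ 5.0159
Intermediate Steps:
(-1748 - 1397)/(-295 + C) = (-1748 - 1397)/(-295 - 332) = -3145/(-627) = -3145*(-1/627) = 3145/627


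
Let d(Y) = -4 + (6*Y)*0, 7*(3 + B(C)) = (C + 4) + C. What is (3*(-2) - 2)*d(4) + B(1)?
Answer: 209/7 ≈ 29.857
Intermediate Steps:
B(C) = -17/7 + 2*C/7 (B(C) = -3 + ((C + 4) + C)/7 = -3 + ((4 + C) + C)/7 = -3 + (4 + 2*C)/7 = -3 + (4/7 + 2*C/7) = -17/7 + 2*C/7)
d(Y) = -4 (d(Y) = -4 + 0 = -4)
(3*(-2) - 2)*d(4) + B(1) = (3*(-2) - 2)*(-4) + (-17/7 + (2/7)*1) = (-6 - 2)*(-4) + (-17/7 + 2/7) = -8*(-4) - 15/7 = 32 - 15/7 = 209/7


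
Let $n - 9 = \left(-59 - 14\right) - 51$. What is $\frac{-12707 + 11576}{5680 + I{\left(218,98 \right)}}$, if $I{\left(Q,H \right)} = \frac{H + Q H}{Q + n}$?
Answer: $- \frac{8961}{46654} \approx -0.19207$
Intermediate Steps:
$n = -115$ ($n = 9 - 124 = -115$)
$I{\left(Q,H \right)} = \frac{H + H Q}{-115 + Q}$ ($I{\left(Q,H \right)} = \frac{H + Q H}{Q - 115} = \frac{H + H Q}{-115 + Q}$)
$\frac{-12707 + 11576}{5680 + I{\left(218,98 \right)}} = \frac{-12707 + 11576}{5680 + \frac{98 \left(1 + 218\right)}{-115 + 218}} = - \frac{1131}{5680 + 98 \cdot \frac{1}{103} \cdot 219} = - \frac{1131}{5680 + \frac{21462}{103}} = - \frac{1131}{\frac{606502}{103}} = \left(-1131\right) \frac{103}{606502} = - \frac{8961}{46654}$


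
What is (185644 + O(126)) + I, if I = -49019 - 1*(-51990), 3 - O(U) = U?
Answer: 188492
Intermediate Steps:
O(U) = 3 - U
I = 2971 (I = -49019 + 51990 = 2971)
(185644 + O(126)) + I = (185644 + (3 - 1*126)) + 2971 = (185644 + (3 - 126)) + 2971 = (185644 - 123) + 2971 = 185521 + 2971 = 188492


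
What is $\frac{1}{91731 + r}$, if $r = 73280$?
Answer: $\frac{1}{165011} \approx 6.0602 \cdot 10^{-6}$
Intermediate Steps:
$\frac{1}{91731 + r} = \frac{1}{91731 + 73280} = \frac{1}{165011}$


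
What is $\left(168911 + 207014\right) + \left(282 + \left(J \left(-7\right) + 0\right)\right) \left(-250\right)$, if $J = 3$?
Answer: $310675$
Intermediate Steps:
$\left(168911 + 207014\right) + \left(282 + \left(J \left(-7\right) + 0\right)\right) \left(-250\right) = \left(168911 + 207014\right) + \left(282 + \left(3 \left(-7\right) + 0\right)\right) \left(-250\right) = 375925 + \left(282 + \left(-21 + 0\right)\right) \left(-250\right) = 375925 + \left(282 - 21\right) \left(-250\right) = 375925 + 261 \left(-250\right) = 375925 - 65250 = 310675$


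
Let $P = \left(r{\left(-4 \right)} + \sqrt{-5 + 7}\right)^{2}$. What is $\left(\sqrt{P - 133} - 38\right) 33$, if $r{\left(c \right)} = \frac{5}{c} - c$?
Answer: $-1254 + \frac{33 i \sqrt{1975 - 88 \sqrt{2}}}{4} \approx -1254.0 + 354.9 i$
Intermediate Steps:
$r{\left(c \right)} = - c + \frac{5}{c}$
$P = \left(\frac{11}{4} + \sqrt{2}\right)^{2}$ ($P = \left(\left(\left(-1\right) \left(-4\right) + \frac{5}{-4}\right) + \sqrt{-5 + 7}\right)^{2} = \left(\left(4 + 5 \left(- \frac{1}{4}\right)\right) + \sqrt{2}\right)^{2} = \left(\left(4 - \frac{5}{4}\right) + \sqrt{2}\right)^{2} = \left(\frac{11}{4} + \sqrt{2}\right)^{2} \approx 17.341$)
$\left(\sqrt{P - 133} - 38\right) 33 = \left(\sqrt{\left(\frac{153}{16} + \frac{11 \sqrt{2}}{2}\right) - 133} - 38\right) 33 = \left(\sqrt{- \frac{1975}{16} + \frac{11 \sqrt{2}}{2}} - 38\right) 33 = \left(-38 + \sqrt{- \frac{1975}{16} + \frac{11 \sqrt{2}}{2}}\right) 33 = -1254 + 33 \sqrt{- \frac{1975}{16} + \frac{11 \sqrt{2}}{2}}$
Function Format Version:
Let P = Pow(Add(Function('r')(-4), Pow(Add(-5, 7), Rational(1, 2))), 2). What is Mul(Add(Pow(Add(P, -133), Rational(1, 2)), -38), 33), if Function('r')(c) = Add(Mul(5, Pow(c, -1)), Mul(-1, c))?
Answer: Add(-1254, Mul(Rational(33, 4), I, Pow(Add(1975, Mul(-88, Pow(2, Rational(1, 2)))), Rational(1, 2)))) ≈ Add(-1254.0, Mul(354.90, I))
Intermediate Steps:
Function('r')(c) = Add(Mul(-1, c), Mul(5, Pow(c, -1)))
P = Pow(Add(Rational(11, 4), Pow(2, Rational(1, 2))), 2) (P = Pow(Add(Add(Mul(-1, -4), Mul(5, Pow(-4, -1))), Pow(Add(-5, 7), Rational(1, 2))), 2) = Pow(Add(Add(4, Mul(5, Rational(-1, 4))), Pow(2, Rational(1, 2))), 2) = Pow(Add(Add(4, Rational(-5, 4)), Pow(2, Rational(1, 2))), 2) = Pow(Add(Rational(11, 4), Pow(2, Rational(1, 2))), 2) ≈ 17.341)
Mul(Add(Pow(Add(P, -133), Rational(1, 2)), -38), 33) = Mul(Add(Pow(Add(Add(Rational(153, 16), Mul(Rational(11, 2), Pow(2, Rational(1, 2)))), -133), Rational(1, 2)), -38), 33) = Mul(Add(Pow(Add(Rational(-1975, 16), Mul(Rational(11, 2), Pow(2, Rational(1, 2)))), Rational(1, 2)), -38), 33) = Mul(Add(-38, Pow(Add(Rational(-1975, 16), Mul(Rational(11, 2), Pow(2, Rational(1, 2)))), Rational(1, 2))), 33) = Add(-1254, Mul(33, Pow(Add(Rational(-1975, 16), Mul(Rational(11, 2), Pow(2, Rational(1, 2)))), Rational(1, 2))))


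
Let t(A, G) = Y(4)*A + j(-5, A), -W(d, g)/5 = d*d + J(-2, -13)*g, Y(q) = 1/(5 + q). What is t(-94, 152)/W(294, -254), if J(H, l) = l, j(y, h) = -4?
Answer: 13/403821 ≈ 3.2193e-5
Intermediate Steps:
W(d, g) = -5*d**2 + 65*g (W(d, g) = -5*(d*d - 13*g) = -5*(d**2 - 13*g) = -5*d**2 + 65*g)
t(A, G) = -4 + A/9 (t(A, G) = A/(5 + 4) - 4 = A/9 - 4 = -4 + A/9)
t(-94, 152)/W(294, -254) = (-4 + (1/9)*(-94))/(-5*294**2 + 65*(-254)) = (-4 - 94/9)/(-5*86436 - 16510) = -130/(9*(-432180 - 16510)) = -130/9/(-448690) = -130/9*(-1/448690) = 13/403821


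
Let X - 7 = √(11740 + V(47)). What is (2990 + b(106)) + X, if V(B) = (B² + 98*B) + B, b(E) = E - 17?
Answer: 3086 + √18602 ≈ 3222.4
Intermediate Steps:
b(E) = -17 + E
V(B) = B² + 99*B
X = 7 + √18602 (X = 7 + √(11740 + 47*(99 + 47)) = 7 + √(11740 + 47*146) = 7 + √(11740 + 6862) = 7 + √18602 ≈ 143.39)
(2990 + b(106)) + X = (2990 + (-17 + 106)) + (7 + √18602) = (2990 + 89) + (7 + √18602) = 3079 + (7 + √18602) = 3086 + √18602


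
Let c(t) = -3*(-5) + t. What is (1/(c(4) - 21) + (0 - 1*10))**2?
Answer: 441/4 ≈ 110.25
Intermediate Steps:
c(t) = 15 + t
(1/(c(4) - 21) + (0 - 1*10))**2 = (1/((15 + 4) - 21) + (0 - 1*10))**2 = (1/(19 - 21) + (0 - 10))**2 = (1/(-2) - 10)**2 = (-1/2 - 10)**2 = (-21/2)**2 = 441/4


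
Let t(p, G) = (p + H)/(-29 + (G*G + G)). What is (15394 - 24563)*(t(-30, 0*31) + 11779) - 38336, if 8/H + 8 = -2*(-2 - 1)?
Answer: -3133471369/29 ≈ -1.0805e+8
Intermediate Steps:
H = -4 (H = 8/(-8 - 2*(-2 - 1)) = 8/(-8 - 2*(-3)) = 8/(-8 + 6) = 8/(-2) = 8*(-1/2) = -4)
t(p, G) = (-4 + p)/(-29 + G + G**2) (t(p, G) = (p - 4)/(-29 + (G*G + G)) = (-4 + p)/(-29 + (G**2 + G)) = (-4 + p)/(-29 + (G + G**2)) = (-4 + p)/(-29 + G + G**2))
(15394 - 24563)*(t(-30, 0*31) + 11779) - 38336 = (15394 - 24563)*((-4 - 30)/(-29 + 0*31 + (0*31)**2) + 11779) - 38336 = -9169*(-34/(-29 + 0 + 0**2) + 11779) - 38336 = -9169*(-34/(-29 + 0 + 0) + 11779) - 38336 = -9169*(-34/(-29) + 11779) - 38336 = -9169*(-1/29*(-34) + 11779) - 38336 = -9169*(34/29 + 11779) - 38336 = -9169*341625/29 - 38336 = -3132359625/29 - 38336 = -3133471369/29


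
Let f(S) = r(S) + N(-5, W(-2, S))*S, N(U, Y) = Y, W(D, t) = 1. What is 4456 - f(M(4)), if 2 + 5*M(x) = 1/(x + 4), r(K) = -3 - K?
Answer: 4459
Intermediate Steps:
M(x) = -2/5 + 1/(5*(4 + x)) (M(x) = -2/5 + 1/(5*(x + 4)) = -2/5 + 1/(5*(4 + x)))
f(S) = -3 (f(S) = (-3 - S) + 1*S = (-3 - S) + S = -3)
4456 - f(M(4)) = 4456 - 1*(-3) = 4456 + 3 = 4459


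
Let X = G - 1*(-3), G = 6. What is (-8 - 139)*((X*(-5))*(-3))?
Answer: -19845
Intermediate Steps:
X = 9 (X = 6 - 1*(-3) = 6 + 3 = 9)
(-8 - 139)*((X*(-5))*(-3)) = (-8 - 139)*((9*(-5))*(-3)) = -(-6615)*(-3) = -147*135 = -19845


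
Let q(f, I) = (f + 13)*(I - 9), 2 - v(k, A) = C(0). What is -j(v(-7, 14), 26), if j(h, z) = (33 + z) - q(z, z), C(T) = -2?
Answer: 604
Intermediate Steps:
v(k, A) = 4 (v(k, A) = 2 - 1*(-2) = 2 + 2 = 4)
q(f, I) = (-9 + I)*(13 + f) (q(f, I) = (13 + f)*(-9 + I) = (-9 + I)*(13 + f))
j(h, z) = 150 - z² - 3*z (j(h, z) = (33 + z) - (-117 - 9*z + 13*z + z*z) = (33 + z) - (-117 - 9*z + 13*z + z²) = (33 + z) - (-117 + z² + 4*z) = (33 + z) + (117 - z² - 4*z) = 150 - z² - 3*z)
-j(v(-7, 14), 26) = -(150 - 1*26² - 3*26) = -(150 - 1*676 - 78) = -(150 - 676 - 78) = -1*(-604) = 604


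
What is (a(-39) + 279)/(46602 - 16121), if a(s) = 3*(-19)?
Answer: 222/30481 ≈ 0.0072832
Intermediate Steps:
a(s) = -57
(a(-39) + 279)/(46602 - 16121) = (-57 + 279)/(46602 - 16121) = 222/30481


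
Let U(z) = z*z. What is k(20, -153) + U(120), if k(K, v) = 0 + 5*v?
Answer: 13635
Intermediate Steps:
U(z) = z²
k(K, v) = 5*v
k(20, -153) + U(120) = 5*(-153) + 120² = -765 + 14400 = 13635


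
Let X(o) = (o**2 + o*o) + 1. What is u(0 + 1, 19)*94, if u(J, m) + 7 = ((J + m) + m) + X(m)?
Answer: 70970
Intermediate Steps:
X(o) = 1 + 2*o**2 (X(o) = (o**2 + o**2) + 1 = 2*o**2 + 1 = 1 + 2*o**2)
u(J, m) = -6 + J + 2*m + 2*m**2 (u(J, m) = -7 + (((J + m) + m) + (1 + 2*m**2)) = -7 + ((J + 2*m) + (1 + 2*m**2)) = -7 + (1 + J + 2*m + 2*m**2) = -6 + J + 2*m + 2*m**2)
u(0 + 1, 19)*94 = (-6 + (0 + 1) + 2*19 + 2*19**2)*94 = (-6 + 1 + 38 + 2*361)*94 = (-6 + 1 + 38 + 722)*94 = 755*94 = 70970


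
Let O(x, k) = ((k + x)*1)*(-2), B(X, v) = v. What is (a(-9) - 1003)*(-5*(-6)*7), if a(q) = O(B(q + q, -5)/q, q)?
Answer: -621250/3 ≈ -2.0708e+5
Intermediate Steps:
O(x, k) = -2*k - 2*x (O(x, k) = (k + x)*(-2) = -2*k - 2*x)
a(q) = -2*q + 10/q (a(q) = -2*q - (-10)/q = -2*q + 10/q)
(a(-9) - 1003)*(-5*(-6)*7) = ((-2*(-9) + 10/(-9)) - 1003)*(-5*(-6)*7) = ((18 + 10*(-⅑)) - 1003)*(30*7) = ((18 - 10/9) - 1003)*210 = (152/9 - 1003)*210 = -8875/9*210 = -621250/3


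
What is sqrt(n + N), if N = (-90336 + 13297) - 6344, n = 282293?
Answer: sqrt(198910) ≈ 445.99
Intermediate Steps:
N = -83383 (N = -77039 - 6344 = -83383)
sqrt(n + N) = sqrt(282293 - 83383) = sqrt(198910)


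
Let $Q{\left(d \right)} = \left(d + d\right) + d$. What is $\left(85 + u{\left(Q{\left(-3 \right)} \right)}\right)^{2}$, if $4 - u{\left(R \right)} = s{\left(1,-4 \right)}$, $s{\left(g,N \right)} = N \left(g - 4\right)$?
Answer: $5929$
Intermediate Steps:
$s{\left(g,N \right)} = N \left(-4 + g\right)$
$Q{\left(d \right)} = 3 d$ ($Q{\left(d \right)} = 2 d + d = 3 d$)
$u{\left(R \right)} = -8$ ($u{\left(R \right)} = 4 - - 4 \left(-4 + 1\right) = 4 - \left(-4\right) \left(-3\right) = 4 - 12 = -8$)
$\left(85 + u{\left(Q{\left(-3 \right)} \right)}\right)^{2} = \left(85 - 8\right)^{2} = 77^{2} = 5929$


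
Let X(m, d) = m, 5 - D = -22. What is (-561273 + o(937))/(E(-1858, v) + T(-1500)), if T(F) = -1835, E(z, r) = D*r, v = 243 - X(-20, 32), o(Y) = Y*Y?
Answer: 158348/2633 ≈ 60.140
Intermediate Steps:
D = 27 (D = 5 - 1*(-22) = 5 + 22 = 27)
o(Y) = Y²
v = 263 (v = 243 - 1*(-20) = 243 + 20 = 263)
E(z, r) = 27*r
(-561273 + o(937))/(E(-1858, v) + T(-1500)) = (-561273 + 937²)/(27*263 - 1835) = (-561273 + 877969)/(7101 - 1835) = 316696/5266 = 316696*(1/5266) = 158348/2633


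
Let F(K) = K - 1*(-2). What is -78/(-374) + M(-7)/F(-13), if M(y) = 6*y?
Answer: 753/187 ≈ 4.0267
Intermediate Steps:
F(K) = 2 + K (F(K) = K + 2 = 2 + K)
-78/(-374) + M(-7)/F(-13) = -78/(-374) + (6*(-7))/(2 - 13) = -78*(-1/374) - 42/(-11) = 39/187 - 42*(-1/11) = 39/187 + 42/11 = 753/187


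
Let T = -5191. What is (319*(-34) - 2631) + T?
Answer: -18668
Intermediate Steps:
(319*(-34) - 2631) + T = (319*(-34) - 2631) - 5191 = (-10846 - 2631) - 5191 = -13477 - 5191 = -18668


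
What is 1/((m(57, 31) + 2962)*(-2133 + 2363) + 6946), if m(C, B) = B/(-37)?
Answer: 37/25456492 ≈ 1.4535e-6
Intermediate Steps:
m(C, B) = -B/37 (m(C, B) = B*(-1/37) = -B/37)
1/((m(57, 31) + 2962)*(-2133 + 2363) + 6946) = 1/((-1/37*31 + 2962)*(-2133 + 2363) + 6946) = 1/((-31/37 + 2962)*230 + 6946) = 1/((109563/37)*230 + 6946) = 1/(25199490/37 + 6946) = 1/(25456492/37) = 37/25456492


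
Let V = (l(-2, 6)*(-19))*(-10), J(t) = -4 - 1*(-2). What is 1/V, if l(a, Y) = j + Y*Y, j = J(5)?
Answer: 1/6460 ≈ 0.00015480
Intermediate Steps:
J(t) = -2 (J(t) = -4 + 2 = -2)
j = -2
l(a, Y) = -2 + Y**2 (l(a, Y) = -2 + Y*Y = -2 + Y**2)
V = 6460 (V = ((-2 + 6**2)*(-19))*(-10) = ((-2 + 36)*(-19))*(-10) = (34*(-19))*(-10) = -646*(-10) = 6460)
1/V = 1/6460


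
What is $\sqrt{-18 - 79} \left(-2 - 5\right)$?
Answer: $- 7 i \sqrt{97} \approx - 68.942 i$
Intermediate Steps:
$\sqrt{-18 - 79} \left(-2 - 5\right) = \sqrt{-97} \left(-2 - 5\right) = i \sqrt{97} \left(-7\right) = - 7 i \sqrt{97}$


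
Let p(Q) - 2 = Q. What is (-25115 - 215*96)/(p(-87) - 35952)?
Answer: 45755/36037 ≈ 1.2697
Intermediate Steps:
p(Q) = 2 + Q
(-25115 - 215*96)/(p(-87) - 35952) = (-25115 - 215*96)/((2 - 87) - 35952) = (-25115 - 20640)/(-85 - 35952) = -45755/(-36037) = -45755*(-1/36037) = 45755/36037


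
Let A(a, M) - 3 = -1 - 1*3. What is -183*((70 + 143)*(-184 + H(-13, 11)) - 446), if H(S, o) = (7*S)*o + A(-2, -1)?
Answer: 46310712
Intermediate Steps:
A(a, M) = -1 (A(a, M) = 3 + (-1 - 1*3) = 3 + (-1 - 3) = 3 - 4 = -1)
H(S, o) = -1 + 7*S*o (H(S, o) = (7*S)*o - 1 = 7*S*o - 1 = -1 + 7*S*o)
-183*((70 + 143)*(-184 + H(-13, 11)) - 446) = -183*((70 + 143)*(-184 + (-1 + 7*(-13)*11)) - 446) = -183*(213*(-184 + (-1 - 1001)) - 446) = -183*(213*(-184 - 1002) - 446) = -183*(213*(-1186) - 446) = -183*(-252618 - 446) = -183*(-253064) = 46310712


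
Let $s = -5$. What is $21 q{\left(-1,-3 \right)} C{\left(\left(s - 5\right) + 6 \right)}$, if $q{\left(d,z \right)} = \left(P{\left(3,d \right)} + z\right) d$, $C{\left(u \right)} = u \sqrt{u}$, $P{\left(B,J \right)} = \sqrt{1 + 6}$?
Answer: $168 i \left(-3 + \sqrt{7}\right) \approx - 59.514 i$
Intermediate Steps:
$P{\left(B,J \right)} = \sqrt{7}$
$C{\left(u \right)} = u^{\frac{3}{2}}$
$q{\left(d,z \right)} = d \left(z + \sqrt{7}\right)$ ($q{\left(d,z \right)} = \left(\sqrt{7} + z\right) d = \left(z + \sqrt{7}\right) d = d \left(z + \sqrt{7}\right)$)
$21 q{\left(-1,-3 \right)} C{\left(\left(s - 5\right) + 6 \right)} = 21 \left(- (-3 + \sqrt{7})\right) \left(\left(-5 - 5\right) + 6\right)^{\frac{3}{2}} = 21 \left(3 - \sqrt{7}\right) \left(-10 + 6\right)^{\frac{3}{2}} = \left(63 - 21 \sqrt{7}\right) \left(-4\right)^{\frac{3}{2}} = \left(63 - 21 \sqrt{7}\right) \left(- 8 i\right) = - 8 i \left(63 - 21 \sqrt{7}\right)$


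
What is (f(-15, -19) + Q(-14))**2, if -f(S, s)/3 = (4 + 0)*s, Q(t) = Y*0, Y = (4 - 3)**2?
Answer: 51984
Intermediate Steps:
Y = 1 (Y = 1**2 = 1)
Q(t) = 0 (Q(t) = 1*0 = 0)
f(S, s) = -12*s (f(S, s) = -3*(4 + 0)*s = -12*s)
(f(-15, -19) + Q(-14))**2 = (-12*(-19) + 0)**2 = (228 + 0)**2 = 228**2 = 51984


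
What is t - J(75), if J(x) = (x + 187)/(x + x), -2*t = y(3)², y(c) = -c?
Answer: -937/150 ≈ -6.2467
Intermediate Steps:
t = -9/2 (t = -(-1*3)²/2 = -½*(-3)² = -½*9 = -9/2 ≈ -4.5000)
J(x) = (187 + x)/(2*x) (J(x) = (187 + x)/((2*x)) = (187 + x)*(1/(2*x)) = (187 + x)/(2*x))
t - J(75) = -9/2 - (187 + 75)/(2*75) = -9/2 - 262/(2*75) = -9/2 - 1*131/75 = -9/2 - 131/75 = -937/150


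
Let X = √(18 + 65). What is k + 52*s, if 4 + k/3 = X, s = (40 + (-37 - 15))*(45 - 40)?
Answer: -3132 + 3*√83 ≈ -3104.7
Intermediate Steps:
s = -60 (s = (40 - 52)*5 = -12*5 = -60)
X = √83 ≈ 9.1104
k = -12 + 3*√83 ≈ 15.331
k + 52*s = (-12 + 3*√83) + 52*(-60) = (-12 + 3*√83) - 3120 = -3132 + 3*√83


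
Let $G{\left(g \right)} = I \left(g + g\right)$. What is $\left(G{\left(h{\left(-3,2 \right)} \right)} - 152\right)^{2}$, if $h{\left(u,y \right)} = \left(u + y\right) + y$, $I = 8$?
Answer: $18496$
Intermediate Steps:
$h{\left(u,y \right)} = u + 2 y$
$G{\left(g \right)} = 16 g$ ($G{\left(g \right)} = 8 \left(g + g\right) = 8 \cdot 2 g = 16 g$)
$\left(G{\left(h{\left(-3,2 \right)} \right)} - 152\right)^{2} = \left(16 \left(-3 + 2 \cdot 2\right) - 152\right)^{2} = \left(16 \left(-3 + 4\right) - 152\right)^{2} = \left(16 \cdot 1 - 152\right)^{2} = \left(16 - 152\right)^{2} = \left(-136\right)^{2} = 18496$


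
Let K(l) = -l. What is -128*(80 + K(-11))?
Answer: -11648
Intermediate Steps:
-128*(80 + K(-11)) = -128*(80 - 1*(-11)) = -128*(80 + 11) = -128*91 = -11648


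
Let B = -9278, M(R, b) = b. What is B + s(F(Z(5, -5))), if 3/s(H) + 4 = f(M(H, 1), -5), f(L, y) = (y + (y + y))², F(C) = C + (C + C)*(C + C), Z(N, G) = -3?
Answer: -2050435/221 ≈ -9278.0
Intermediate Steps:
F(C) = C + 4*C² (F(C) = C + (2*C)*(2*C) = C + 4*C²)
f(L, y) = 9*y² (f(L, y) = (y + 2*y)² = (3*y)² = 9*y²)
s(H) = 3/221 (s(H) = 3/(-4 + 9*(-5)²) = 3/(-4 + 9*25) = 3/(-4 + 225) = 3/221)
B + s(F(Z(5, -5))) = -9278 + 3/221 = -2050435/221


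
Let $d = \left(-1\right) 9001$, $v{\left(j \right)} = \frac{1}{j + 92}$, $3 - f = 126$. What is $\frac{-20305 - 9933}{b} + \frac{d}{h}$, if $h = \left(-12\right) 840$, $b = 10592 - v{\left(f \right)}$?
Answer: $- \frac{2164421629}{1103266080} \approx -1.9618$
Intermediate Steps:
$f = -123$ ($f = 3 - 126 = -123$)
$v{\left(j \right)} = \frac{1}{92 + j}$
$b = \frac{328353}{31}$ ($b = 10592 - \frac{1}{92 - 123} = 10592 - \frac{1}{-31} = 10592 - - \frac{1}{31} = 10592 + \frac{1}{31} = \frac{328353}{31} \approx 10592.0$)
$h = -10080$
$d = -9001$
$\frac{-20305 - 9933}{b} + \frac{d}{h} = \frac{-20305 - 9933}{\frac{328353}{31}} - \frac{9001}{-10080} = \left(-20305 - 9933\right) \frac{31}{328353} - - \frac{9001}{10080} = \left(-30238\right) \frac{31}{328353} + \frac{9001}{10080} = - \frac{937378}{328353} + \frac{9001}{10080} = - \frac{2164421629}{1103266080}$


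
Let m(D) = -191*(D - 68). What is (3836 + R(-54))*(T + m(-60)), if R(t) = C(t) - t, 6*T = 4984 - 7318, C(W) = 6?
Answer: 93733864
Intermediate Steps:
m(D) = 12988 - 191*D (m(D) = -191*(-68 + D) = 12988 - 191*D)
T = -389 (T = (4984 - 7318)/6 = (1/6)*(-2334) = -389)
R(t) = 6 - t
(3836 + R(-54))*(T + m(-60)) = (3836 + (6 - 1*(-54)))*(-389 + (12988 - 191*(-60))) = (3836 + (6 + 54))*(-389 + (12988 + 11460)) = (3836 + 60)*(-389 + 24448) = 3896*24059 = 93733864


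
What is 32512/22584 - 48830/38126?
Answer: 8548487/53814849 ≈ 0.15885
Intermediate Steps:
32512/22584 - 48830/38126 = 32512*(1/22584) - 48830*1/38126 = 4064/2823 - 24415/19063 = 8548487/53814849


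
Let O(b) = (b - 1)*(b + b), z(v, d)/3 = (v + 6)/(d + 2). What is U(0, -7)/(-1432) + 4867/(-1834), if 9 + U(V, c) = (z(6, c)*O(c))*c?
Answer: -43264003/6565720 ≈ -6.5894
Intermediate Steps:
z(v, d) = 3*(6 + v)/(2 + d) (z(v, d) = 3*((v + 6)/(d + 2)) = 3*((6 + v)/(2 + d)) = 3*(6 + v)/(2 + d))
O(b) = 2*b*(-1 + b) (O(b) = (-1 + b)*(2*b) = 2*b*(-1 + b))
U(V, c) = -9 + 72*c²*(-1 + c)/(2 + c) (U(V, c) = -9 + ((3*(6 + 6)/(2 + c))*(2*c*(-1 + c)))*c = -9 + ((3*12/(2 + c))*(2*c*(-1 + c)))*c = -9 + ((36/(2 + c))*(2*c*(-1 + c)))*c = -9 + (72*c*(-1 + c)/(2 + c))*c = -9 + 72*c²*(-1 + c)/(2 + c))
U(0, -7)/(-1432) + 4867/(-1834) = (9*(-2 - 1*(-7) + 8*(-7)²*(-1 - 7))/(2 - 7))/(-1432) + 4867/(-1834) = (9*(-2 + 7 + 8*49*(-8))/(-5))*(-1/1432) + 4867*(-1/1834) = (9*(-⅕)*(-2 + 7 - 3136))*(-1/1432) - 4867/1834 = (9*(-⅕)*(-3131))*(-1/1432) - 4867/1834 = (28179/5)*(-1/1432) - 4867/1834 = -28179/7160 - 4867/1834 = -43264003/6565720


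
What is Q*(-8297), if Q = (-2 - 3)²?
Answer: -207425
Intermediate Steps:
Q = 25 (Q = (-5)² = 25)
Q*(-8297) = 25*(-8297) = -207425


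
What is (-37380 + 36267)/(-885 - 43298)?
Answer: 1113/44183 ≈ 0.025191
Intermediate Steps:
(-37380 + 36267)/(-885 - 43298) = -1113/(-44183) = -1113*(-1/44183) = 1113/44183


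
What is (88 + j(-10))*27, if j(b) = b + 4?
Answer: 2214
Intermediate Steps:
j(b) = 4 + b
(88 + j(-10))*27 = (88 + (4 - 10))*27 = (88 - 6)*27 = 82*27 = 2214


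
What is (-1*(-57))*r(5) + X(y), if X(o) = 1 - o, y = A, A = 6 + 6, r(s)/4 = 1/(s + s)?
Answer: 59/5 ≈ 11.800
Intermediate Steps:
r(s) = 2/s (r(s) = 4/(s + s) = 4/((2*s)) = 4*(1/(2*s)) = 2/s)
A = 12
y = 12
(-1*(-57))*r(5) + X(y) = (-1*(-57))*(2/5) + (1 - 1*12) = 57*(2*(⅕)) + (1 - 12) = 57*(⅖) - 11 = 114/5 - 11 = 59/5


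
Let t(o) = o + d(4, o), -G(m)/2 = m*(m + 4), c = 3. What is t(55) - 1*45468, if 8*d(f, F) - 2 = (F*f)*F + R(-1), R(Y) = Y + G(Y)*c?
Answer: -351185/8 ≈ -43898.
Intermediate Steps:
G(m) = -2*m*(4 + m) (G(m) = -2*m*(m + 4) = -2*m*(4 + m))
R(Y) = Y - 6*Y*(4 + Y) (R(Y) = Y - 2*Y*(4 + Y)*3 = Y - 6*Y*(4 + Y))
d(f, F) = 19/8 + f*F**2/8 (d(f, F) = 1/4 + ((F*f)*F - (-23 - 6*(-1)))/8 = 1/4 + (f*F**2 - (-23 + 6))/8 = 1/4 + (f*F**2 - 1*(-17))/8 = 1/4 + (f*F**2 + 17)/8 = 1/4 + (17 + f*F**2)/8 = 1/4 + (17/8 + f*F**2/8) = 19/8 + f*F**2/8)
t(o) = 19/8 + o + o**2/2 (t(o) = o + (19/8 + (1/8)*4*o**2) = o + (19/8 + o**2/2) = 19/8 + o + o**2/2)
t(55) - 1*45468 = (19/8 + 55 + (1/2)*55**2) - 1*45468 = (19/8 + 55 + (1/2)*3025) - 45468 = (19/8 + 55 + 3025/2) - 45468 = 12559/8 - 45468 = -351185/8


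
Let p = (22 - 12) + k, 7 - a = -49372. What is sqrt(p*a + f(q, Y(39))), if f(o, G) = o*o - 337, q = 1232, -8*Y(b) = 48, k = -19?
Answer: 2*sqrt(268269) ≈ 1035.9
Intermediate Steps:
a = 49379 (a = 7 - 1*(-49372) = 7 + 49372 = 49379)
Y(b) = -6 (Y(b) = -1/8*48 = -6)
p = -9 (p = (22 - 12) - 19 = 10 - 19 = -9)
f(o, G) = -337 + o**2 (f(o, G) = o**2 - 337 = -337 + o**2)
sqrt(p*a + f(q, Y(39))) = sqrt(-9*49379 + (-337 + 1232**2)) = sqrt(-444411 + (-337 + 1517824)) = sqrt(-444411 + 1517487) = sqrt(1073076) = 2*sqrt(268269)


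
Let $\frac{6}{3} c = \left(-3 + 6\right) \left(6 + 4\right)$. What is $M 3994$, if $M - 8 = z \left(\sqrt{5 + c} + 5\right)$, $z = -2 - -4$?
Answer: $71892 + 15976 \sqrt{5} \approx 1.0762 \cdot 10^{5}$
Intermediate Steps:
$c = 15$ ($c = \frac{\left(-3 + 6\right) \left(6 + 4\right)}{2} = \frac{3 \cdot 10}{2} = \frac{1}{2} \cdot 30 = 15$)
$z = 2$ ($z = -2 + 4 = 2$)
$M = 18 + 4 \sqrt{5}$ ($M = 8 + 2 \left(\sqrt{5 + 15} + 5\right) = 8 + 2 \left(\sqrt{20} + 5\right) = 8 + 2 \left(2 \sqrt{5} + 5\right) = 8 + 2 \left(5 + 2 \sqrt{5}\right) = 8 + \left(10 + 4 \sqrt{5}\right) = 18 + 4 \sqrt{5} \approx 26.944$)
$M 3994 = \left(18 + 4 \sqrt{5}\right) 3994 = 71892 + 15976 \sqrt{5}$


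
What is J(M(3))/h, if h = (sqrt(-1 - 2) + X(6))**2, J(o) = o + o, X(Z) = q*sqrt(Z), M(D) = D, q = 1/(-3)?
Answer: 18*I/(-7*I + 6*sqrt(2)) ≈ -1.0413 + 1.2623*I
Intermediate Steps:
q = -1/3 ≈ -0.33333
X(Z) = -sqrt(Z)/3
J(o) = 2*o
h = (-sqrt(6)/3 + I*sqrt(3))**2 (h = (sqrt(-1 - 2) - sqrt(6)/3)**2 = (sqrt(-3) - sqrt(6)/3)**2 = (I*sqrt(3) - sqrt(6)/3)**2 = (-sqrt(6)/3 + I*sqrt(3))**2 ≈ -2.3333 - 2.8284*I)
J(M(3))/h = (2*3)/(-7/3 - 2*I*sqrt(2)) = 6/(-7/3 - 2*I*sqrt(2))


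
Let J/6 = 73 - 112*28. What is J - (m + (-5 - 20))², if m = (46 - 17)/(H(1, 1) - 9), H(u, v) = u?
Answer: -1228633/64 ≈ -19197.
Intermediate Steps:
J = -18378 (J = 6*(73 - 112*28) = 6*(73 - 3136) = 6*(-3063) = -18378)
m = -29/8 (m = (46 - 17)/(1 - 9) = 29/(-8) = 29*(-⅛) = -29/8 ≈ -3.6250)
J - (m + (-5 - 20))² = -18378 - (-29/8 + (-5 - 20))² = -18378 - (-29/8 - 25)² = -18378 - (-229/8)² = -18378 - 1*52441/64 = -18378 - 52441/64 = -1228633/64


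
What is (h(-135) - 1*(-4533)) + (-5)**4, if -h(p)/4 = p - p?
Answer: 5158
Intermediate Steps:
h(p) = 0 (h(p) = -4*(p - p) = -4*0 = 0)
(h(-135) - 1*(-4533)) + (-5)**4 = (0 - 1*(-4533)) + (-5)**4 = (0 + 4533) + 625 = 4533 + 625 = 5158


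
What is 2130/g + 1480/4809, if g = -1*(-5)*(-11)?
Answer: -2032354/52899 ≈ -38.419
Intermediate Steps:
g = -55 (g = 5*(-11) = -55)
2130/g + 1480/4809 = 2130/(-55) + 1480/4809 = 2130*(-1/55) + 1480*(1/4809) = -426/11 + 1480/4809 = -2032354/52899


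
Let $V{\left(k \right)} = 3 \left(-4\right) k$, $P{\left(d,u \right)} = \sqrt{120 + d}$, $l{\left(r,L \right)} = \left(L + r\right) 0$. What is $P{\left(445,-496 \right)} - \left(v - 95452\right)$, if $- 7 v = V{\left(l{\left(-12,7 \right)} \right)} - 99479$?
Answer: $\frac{568685}{7} + \sqrt{565} \approx 81265.0$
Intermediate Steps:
$l{\left(r,L \right)} = 0$
$V{\left(k \right)} = - 12 k$
$v = \frac{99479}{7}$ ($v = - \frac{\left(-12\right) 0 - 99479}{7} = - \frac{0 - 99479}{7} = \left(- \frac{1}{7}\right) \left(-99479\right) = \frac{99479}{7} \approx 14211.0$)
$P{\left(445,-496 \right)} - \left(v - 95452\right) = \sqrt{120 + 445} - \left(\frac{99479}{7} - 95452\right) = \sqrt{565} - - \frac{568685}{7} = \sqrt{565} + \frac{568685}{7} = \frac{568685}{7} + \sqrt{565}$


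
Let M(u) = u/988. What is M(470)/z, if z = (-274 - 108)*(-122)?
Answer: 235/23022376 ≈ 1.0207e-5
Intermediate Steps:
M(u) = u/988 (M(u) = u*(1/988) = u/988)
z = 46604 (z = -382*(-122) = 46604)
M(470)/z = ((1/988)*470)/46604 = (235/494)*(1/46604) = 235/23022376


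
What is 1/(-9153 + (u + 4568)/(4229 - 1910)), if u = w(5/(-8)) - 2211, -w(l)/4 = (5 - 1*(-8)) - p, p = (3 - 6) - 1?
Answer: -773/7074506 ≈ -0.00010927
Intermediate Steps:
p = -4 (p = -3 - 1 = -4)
w(l) = -68 (w(l) = -4*((5 - 1*(-8)) - 1*(-4)) = -4*((5 + 8) + 4) = -4*(13 + 4) = -4*17 = -68)
u = -2279 (u = -68 - 2211 = -2279)
1/(-9153 + (u + 4568)/(4229 - 1910)) = 1/(-9153 + (-2279 + 4568)/(4229 - 1910)) = 1/(-9153 + 2289/2319) = 1/(-9153 + 2289*(1/2319)) = 1/(-9153 + 763/773) = 1/(-7074506/773) = -773/7074506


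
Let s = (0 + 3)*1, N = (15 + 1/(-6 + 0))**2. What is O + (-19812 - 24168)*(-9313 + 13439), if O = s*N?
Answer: -2177529839/12 ≈ -1.8146e+8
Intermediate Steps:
N = 7921/36 (N = (15 + 1/(-6))**2 = (15 - 1/6)**2 = (89/6)**2 = 7921/36 ≈ 220.03)
s = 3 (s = 3*1 = 3)
O = 7921/12 (O = 3*(7921/36) = 7921/12 ≈ 660.08)
O + (-19812 - 24168)*(-9313 + 13439) = 7921/12 + (-19812 - 24168)*(-9313 + 13439) = 7921/12 - 43980*4126 = 7921/12 - 181461480 = -2177529839/12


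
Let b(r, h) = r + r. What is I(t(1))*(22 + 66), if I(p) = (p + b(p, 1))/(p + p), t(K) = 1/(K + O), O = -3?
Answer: 132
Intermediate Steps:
b(r, h) = 2*r
t(K) = 1/(-3 + K) (t(K) = 1/(K - 3) = 1/(-3 + K))
I(p) = 3/2 (I(p) = (p + 2*p)/(p + p) = (3*p)/((2*p)) = (3*p)*(1/(2*p)) = 3/2)
I(t(1))*(22 + 66) = 3*(22 + 66)/2 = (3/2)*88 = 132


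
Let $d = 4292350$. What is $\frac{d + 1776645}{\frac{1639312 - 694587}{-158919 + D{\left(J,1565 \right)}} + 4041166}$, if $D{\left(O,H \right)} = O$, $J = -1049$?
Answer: $\frac{970844992160}{646456297963} \approx 1.5018$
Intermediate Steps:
$\frac{d + 1776645}{\frac{1639312 - 694587}{-158919 + D{\left(J,1565 \right)}} + 4041166} = \frac{4292350 + 1776645}{\frac{1639312 - 694587}{-158919 - 1049} + 4041166} = \frac{6068995}{\frac{944725}{-159968} + 4041166} = \frac{6068995}{944725 \left(- \frac{1}{159968}\right) + 4041166} = \frac{6068995}{- \frac{944725}{159968} + 4041166} = \frac{6068995}{\frac{646456297963}{159968}} = 6068995 \cdot \frac{159968}{646456297963} = \frac{970844992160}{646456297963}$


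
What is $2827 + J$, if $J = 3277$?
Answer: $6104$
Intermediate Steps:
$2827 + J = 2827 + 3277 = 6104$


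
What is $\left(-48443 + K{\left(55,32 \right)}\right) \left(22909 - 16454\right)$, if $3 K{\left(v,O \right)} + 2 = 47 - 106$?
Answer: $- \frac{938492450}{3} \approx -3.1283 \cdot 10^{8}$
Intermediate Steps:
$K{\left(v,O \right)} = - \frac{61}{3}$ ($K{\left(v,O \right)} = - \frac{2}{3} + \frac{47 - 106}{3} = - \frac{2}{3} + \frac{1}{3} \left(-59\right) = - \frac{2}{3} - \frac{59}{3} = - \frac{61}{3}$)
$\left(-48443 + K{\left(55,32 \right)}\right) \left(22909 - 16454\right) = \left(-48443 - \frac{61}{3}\right) \left(22909 - 16454\right) = \left(- \frac{145390}{3}\right) 6455 = - \frac{938492450}{3}$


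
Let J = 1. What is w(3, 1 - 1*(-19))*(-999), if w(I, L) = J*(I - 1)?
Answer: -1998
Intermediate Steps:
w(I, L) = -1 + I (w(I, L) = 1*(I - 1) = 1*(-1 + I) = -1 + I)
w(3, 1 - 1*(-19))*(-999) = (-1 + 3)*(-999) = 2*(-999) = -1998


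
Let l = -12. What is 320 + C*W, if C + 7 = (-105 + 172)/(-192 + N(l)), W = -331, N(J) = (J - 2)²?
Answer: -11629/4 ≈ -2907.3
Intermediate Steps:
N(J) = (-2 + J)²
C = 39/4 (C = -7 + (-105 + 172)/(-192 + (-2 - 12)²) = -7 + 67/(-192 + (-14)²) = -7 + 67/(-192 + 196) = -7 + 67/4 = 39/4 ≈ 9.7500)
320 + C*W = 320 + (39/4)*(-331) = 320 - 12909/4 = -11629/4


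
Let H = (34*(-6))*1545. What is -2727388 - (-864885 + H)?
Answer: -1547323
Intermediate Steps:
H = -315180 (H = -204*1545 = -315180)
-2727388 - (-864885 + H) = -2727388 - (-864885 - 315180) = -2727388 - 1*(-1180065) = -2727388 + 1180065 = -1547323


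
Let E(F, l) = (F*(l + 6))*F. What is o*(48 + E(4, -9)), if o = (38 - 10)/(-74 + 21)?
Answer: 0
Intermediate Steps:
E(F, l) = F**2*(6 + l) (E(F, l) = (F*(6 + l))*F = F**2*(6 + l))
o = -28/53 (o = 28/(-53) = 28*(-1/53) = -28/53 ≈ -0.52830)
o*(48 + E(4, -9)) = -28*(48 + 4**2*(6 - 9))/53 = -28*(48 + 16*(-3))/53 = -28*(48 - 48)/53 = -28/53*0 = 0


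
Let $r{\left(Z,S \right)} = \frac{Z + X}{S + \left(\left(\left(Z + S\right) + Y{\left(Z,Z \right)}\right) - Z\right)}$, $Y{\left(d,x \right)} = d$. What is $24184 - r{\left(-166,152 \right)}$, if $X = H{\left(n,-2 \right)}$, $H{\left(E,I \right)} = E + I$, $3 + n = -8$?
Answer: $\frac{3337571}{138} \approx 24185.0$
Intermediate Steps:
$n = -11$ ($n = -3 - 8 = -11$)
$X = -13$ ($X = -11 - 2 = -13$)
$r{\left(Z,S \right)} = \frac{-13 + Z}{Z + 2 S}$ ($r{\left(Z,S \right)} = \frac{Z - 13}{S + \left(\left(\left(Z + S\right) + Z\right) - Z\right)} = \frac{-13 + Z}{S + \left(\left(\left(S + Z\right) + Z\right) - Z\right)} = \frac{-13 + Z}{S + \left(\left(S + 2 Z\right) - Z\right)} = \frac{-13 + Z}{S + \left(S + Z\right)} = \frac{-13 + Z}{Z + 2 S}$)
$24184 - r{\left(-166,152 \right)} = 24184 - \frac{-13 - 166}{-166 + 2 \cdot 152} = 24184 - \frac{1}{-166 + 304} \left(-179\right) = 24184 - \frac{1}{138} \left(-179\right) = 24184 - - \frac{179}{138} = 24184 + \frac{179}{138} = \frac{3337571}{138}$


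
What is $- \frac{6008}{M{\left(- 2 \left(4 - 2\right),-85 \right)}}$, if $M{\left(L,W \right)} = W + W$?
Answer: $\frac{3004}{85} \approx 35.341$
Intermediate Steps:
$M{\left(L,W \right)} = 2 W$
$- \frac{6008}{M{\left(- 2 \left(4 - 2\right),-85 \right)}} = - \frac{6008}{2 \left(-85\right)} = - \frac{6008}{-170} = \left(-6008\right) \left(- \frac{1}{170}\right) = \frac{3004}{85}$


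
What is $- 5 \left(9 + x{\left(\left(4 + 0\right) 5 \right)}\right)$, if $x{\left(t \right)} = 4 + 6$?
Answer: $-95$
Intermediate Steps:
$x{\left(t \right)} = 10$
$- 5 \left(9 + x{\left(\left(4 + 0\right) 5 \right)}\right) = - 5 \left(9 + 10\right) = \left(-5\right) 19 = -95$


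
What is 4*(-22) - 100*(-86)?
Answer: 8512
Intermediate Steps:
4*(-22) - 100*(-86) = -88 + 8600 = 8512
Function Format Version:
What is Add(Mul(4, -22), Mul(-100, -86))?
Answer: 8512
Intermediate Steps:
Add(Mul(4, -22), Mul(-100, -86)) = Add(-88, 8600) = 8512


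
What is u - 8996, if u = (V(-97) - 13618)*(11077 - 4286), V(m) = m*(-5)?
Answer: -89195199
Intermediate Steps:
V(m) = -5*m
u = -89186203 (u = (-5*(-97) - 13618)*(11077 - 4286) = (485 - 13618)*6791 = -13133*6791 = -89186203)
u - 8996 = -89186203 - 8996 = -89195199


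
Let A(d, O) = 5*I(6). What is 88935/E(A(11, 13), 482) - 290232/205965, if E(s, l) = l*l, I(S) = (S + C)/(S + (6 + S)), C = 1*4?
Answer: -5456706877/5316734740 ≈ -1.0263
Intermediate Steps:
C = 4
I(S) = (4 + S)/(6 + 2*S) (I(S) = (S + 4)/(S + (6 + S)) = (4 + S)/(6 + 2*S))
A(d, O) = 25/9 (A(d, O) = 5*((4 + 6)/(2*(3 + 6))) = 5*((1/2)*10/9) = 5*((1/2)*(1/9)*10) = 5*(5/9) = 25/9)
E(s, l) = l**2
88935/E(A(11, 13), 482) - 290232/205965 = 88935/(482**2) - 290232/205965 = 88935/232324 - 290232*1/205965 = 88935*(1/232324) - 32248/22885 = 88935/232324 - 32248/22885 = -5456706877/5316734740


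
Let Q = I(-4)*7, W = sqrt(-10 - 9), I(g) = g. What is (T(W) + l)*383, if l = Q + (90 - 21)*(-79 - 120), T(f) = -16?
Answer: -5275825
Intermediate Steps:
W = I*sqrt(19) (W = sqrt(-19) = I*sqrt(19) ≈ 4.3589*I)
Q = -28 (Q = -4*7 = -28)
l = -13759 (l = -28 + (90 - 21)*(-79 - 120) = -28 + 69*(-199) = -28 - 13731 = -13759)
(T(W) + l)*383 = (-16 - 13759)*383 = -13775*383 = -5275825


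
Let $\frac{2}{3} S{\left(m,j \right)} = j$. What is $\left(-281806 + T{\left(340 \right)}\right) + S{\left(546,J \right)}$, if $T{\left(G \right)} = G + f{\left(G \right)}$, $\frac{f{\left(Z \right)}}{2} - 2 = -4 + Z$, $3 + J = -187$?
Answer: $-281075$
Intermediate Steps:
$J = -190$ ($J = -3 - 187 = -190$)
$S{\left(m,j \right)} = \frac{3 j}{2}$
$f{\left(Z \right)} = -4 + 2 Z$ ($f{\left(Z \right)} = 4 + 2 \left(-4 + Z\right) = 4 + \left(-8 + 2 Z\right) = -4 + 2 Z$)
$T{\left(G \right)} = -4 + 3 G$ ($T{\left(G \right)} = G + \left(-4 + 2 G\right) = -4 + 3 G$)
$\left(-281806 + T{\left(340 \right)}\right) + S{\left(546,J \right)} = \left(-281806 + \left(-4 + 3 \cdot 340\right)\right) + \frac{3}{2} \left(-190\right) = \left(-281806 + \left(-4 + 1020\right)\right) - 285 = \left(-281806 + 1016\right) - 285 = -280790 - 285 = -281075$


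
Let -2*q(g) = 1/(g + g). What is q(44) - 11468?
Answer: -2018369/176 ≈ -11468.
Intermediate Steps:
q(g) = -1/(4*g) (q(g) = -1/(2*(g + g)) = -1/(2*g)/2 = -1/(4*g))
q(44) - 11468 = -¼/44 - 11468 = -¼*1/44 - 11468 = -1/176 - 11468 = -2018369/176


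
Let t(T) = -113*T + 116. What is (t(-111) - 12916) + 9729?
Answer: 9472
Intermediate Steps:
t(T) = 116 - 113*T
(t(-111) - 12916) + 9729 = ((116 - 113*(-111)) - 12916) + 9729 = ((116 + 12543) - 12916) + 9729 = (12659 - 12916) + 9729 = -257 + 9729 = 9472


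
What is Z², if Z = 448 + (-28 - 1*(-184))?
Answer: 364816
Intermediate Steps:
Z = 604 (Z = 448 + (-28 + 184) = 448 + 156 = 604)
Z² = 604² = 364816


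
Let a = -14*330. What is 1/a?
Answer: -1/4620 ≈ -0.00021645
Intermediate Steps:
a = -4620
1/a = 1/(-4620) = -1/4620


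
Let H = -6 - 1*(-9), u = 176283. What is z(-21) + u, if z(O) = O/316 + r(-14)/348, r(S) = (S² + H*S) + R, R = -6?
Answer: 4846382101/27492 ≈ 1.7628e+5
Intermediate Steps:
H = 3 (H = -6 + 9 = 3)
r(S) = -6 + S² + 3*S (r(S) = (S² + 3*S) - 6 = -6 + S² + 3*S)
z(O) = 37/87 + O/316 (z(O) = O/316 + (-6 + (-14)² + 3*(-14))/348 = O*(1/316) + (-6 + 196 - 42)*(1/348) = O/316 + 148*(1/348) = O/316 + 37/87 = 37/87 + O/316)
z(-21) + u = (37/87 + (1/316)*(-21)) + 176283 = (37/87 - 21/316) + 176283 = 9865/27492 + 176283 = 4846382101/27492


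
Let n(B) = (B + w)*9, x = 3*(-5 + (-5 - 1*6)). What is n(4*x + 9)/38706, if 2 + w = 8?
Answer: -531/12902 ≈ -0.041156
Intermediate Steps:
w = 6 (w = -2 + 8 = 6)
x = -48 (x = 3*(-5 + (-5 - 6)) = 3*(-5 - 11) = 3*(-16) = -48)
n(B) = 54 + 9*B (n(B) = (B + 6)*9 = (6 + B)*9 = 54 + 9*B)
n(4*x + 9)/38706 = (54 + 9*(4*(-48) + 9))/38706 = (54 + 9*(-192 + 9))*(1/38706) = (54 + 9*(-183))*(1/38706) = (54 - 1647)*(1/38706) = -1593*1/38706 = -531/12902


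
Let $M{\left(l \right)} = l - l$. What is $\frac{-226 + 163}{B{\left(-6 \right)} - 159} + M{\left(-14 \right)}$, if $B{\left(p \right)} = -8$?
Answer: $\frac{63}{167} \approx 0.37725$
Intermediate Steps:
$M{\left(l \right)} = 0$
$\frac{-226 + 163}{B{\left(-6 \right)} - 159} + M{\left(-14 \right)} = \frac{-226 + 163}{-8 - 159} + 0 = - \frac{63}{-167} + 0 = \left(-63\right) \left(- \frac{1}{167}\right) + 0 = \frac{63}{167} + 0 = \frac{63}{167}$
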